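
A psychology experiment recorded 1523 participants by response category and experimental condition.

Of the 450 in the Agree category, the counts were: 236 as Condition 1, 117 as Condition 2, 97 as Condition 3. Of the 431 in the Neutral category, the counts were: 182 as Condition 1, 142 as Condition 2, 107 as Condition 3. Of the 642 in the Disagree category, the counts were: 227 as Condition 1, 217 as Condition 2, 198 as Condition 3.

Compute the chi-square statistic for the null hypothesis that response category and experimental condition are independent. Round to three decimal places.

33.144

Row totals: 450, 431, 642. Column totals: 645, 476, 402. Grand total N = 1523.
Expected counts (row total × column total / N):
  Agree, Condition 1: 450×645/1523 = 190.57781
  Agree, Condition 2: 450×476/1523 = 140.64347
  Agree, Condition 3: 450×402/1523 = 118.77873
  Neutral, Condition 1: 431×645/1523 = 182.53119
  Neutral, Condition 2: 431×476/1523 = 134.70519
  Neutral, Condition 3: 431×402/1523 = 113.76362
  Disagree, Condition 1: 642×645/1523 = 271.89100
  Disagree, Condition 2: 642×476/1523 = 200.65135
  Disagree, Condition 3: 642×402/1523 = 169.45765
Contributions (O − E)²/E:
  (236 − 190.57781)²/190.57781 = 10.8259
  (117 − 140.64347)²/140.64347 = 3.9747
  (97 − 118.77873)²/118.77873 = 3.9932
  (182 − 182.53119)²/182.53119 = 0.0015
  (142 − 134.70519)²/134.70519 = 0.3950
  (107 − 113.76362)²/113.76362 = 0.4021
  (227 − 271.89100)²/271.89100 = 7.4118
  (217 − 200.65135)²/200.65135 = 1.3321
  (198 − 169.45765)²/169.45765 = 4.8075
χ² = 10.8259 + 3.9747 + 3.9932 + 0.0015 + 0.3950 + 0.4021 + 7.4118 + 1.3321 + 4.8075 = 33.144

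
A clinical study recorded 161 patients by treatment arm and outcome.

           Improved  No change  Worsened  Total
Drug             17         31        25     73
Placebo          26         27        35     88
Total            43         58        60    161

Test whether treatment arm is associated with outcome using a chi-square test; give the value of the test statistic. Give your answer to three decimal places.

Grand total N = 161.
Expected counts (row total × column total / N):
  Drug, Improved: 73×43/161 = 19.4969
  Drug, No change: 73×58/161 = 26.2981
  Drug, Worsened: 73×60/161 = 27.2050
  Placebo, Improved: 88×43/161 = 23.5031
  Placebo, No change: 88×58/161 = 31.7019
  Placebo, Worsened: 88×60/161 = 32.7950
Contributions (O − E)²/E:
  (17 − 19.4969)²/19.4969 = 0.3198
  (31 − 26.2981)²/26.2981 = 0.8407
  (25 − 27.2050)²/27.2050 = 0.1787
  (26 − 23.5031)²/23.5031 = 0.2653
  (27 − 31.7019)²/31.7019 = 0.6974
  (35 − 32.7950)²/32.7950 = 0.1483
χ² = 0.3198 + 0.8407 + 0.1787 + 0.2653 + 0.6974 + 0.1483 = 2.450

2.450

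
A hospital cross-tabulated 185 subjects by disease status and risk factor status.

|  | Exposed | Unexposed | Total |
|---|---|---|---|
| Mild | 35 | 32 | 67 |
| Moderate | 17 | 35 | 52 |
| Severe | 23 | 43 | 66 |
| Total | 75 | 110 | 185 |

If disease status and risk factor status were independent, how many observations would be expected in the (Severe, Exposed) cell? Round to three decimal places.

Row total (Severe) = 66; column total (Exposed) = 75; grand total N = 185.
Expected count = (row total × column total) / N = 66 × 75 / 185 = 26.757.

26.757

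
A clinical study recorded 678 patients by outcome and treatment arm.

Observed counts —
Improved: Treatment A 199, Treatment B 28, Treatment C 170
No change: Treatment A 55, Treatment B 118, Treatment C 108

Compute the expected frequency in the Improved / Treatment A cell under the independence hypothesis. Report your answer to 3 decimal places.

148.729

Row total (Improved) = 397; column total (Treatment A) = 254; grand total N = 678.
Expected count = (row total × column total) / N = 397 × 254 / 678 = 148.729.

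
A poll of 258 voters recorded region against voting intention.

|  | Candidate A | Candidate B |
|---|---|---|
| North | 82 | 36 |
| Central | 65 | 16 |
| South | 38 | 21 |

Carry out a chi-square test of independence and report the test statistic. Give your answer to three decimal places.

Row totals: 118, 81, 59. Column totals: 185, 73. Grand total N = 258.
Expected counts (row total × column total / N):
  North, Candidate A: 118×185/258 = 84.6124
  North, Candidate B: 118×73/258 = 33.3876
  Central, Candidate A: 81×185/258 = 58.0814
  Central, Candidate B: 81×73/258 = 22.9186
  South, Candidate A: 59×185/258 = 42.3062
  South, Candidate B: 59×73/258 = 16.6938
Contributions (O − E)²/E:
  (82 − 84.6124)²/84.6124 = 0.0807
  (36 − 33.3876)²/33.3876 = 0.2044
  (65 − 58.0814)²/58.0814 = 0.8241
  (16 − 22.9186)²/22.9186 = 2.0886
  (38 − 42.3062)²/42.3062 = 0.4383
  (21 − 16.6938)²/16.6938 = 1.1108
χ² = 0.0807 + 0.2044 + 0.8241 + 2.0886 + 0.4383 + 1.1108 = 4.747

4.747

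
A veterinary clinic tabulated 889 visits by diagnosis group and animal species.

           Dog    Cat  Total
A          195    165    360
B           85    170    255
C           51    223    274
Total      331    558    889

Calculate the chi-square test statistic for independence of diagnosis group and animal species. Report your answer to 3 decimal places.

86.480

Grand total N = 889.
Expected counts (row total × column total / N):
  A, Dog: 360×331/889 = 134.038245
  A, Cat: 360×558/889 = 225.961755
  B, Dog: 255×331/889 = 94.943757
  B, Cat: 255×558/889 = 160.056243
  C, Dog: 274×331/889 = 102.017998
  C, Cat: 274×558/889 = 171.982002
Contributions (O − E)²/E:
  (195 − 134.038245)²/134.038245 = 27.7259
  (165 − 225.961755)²/225.961755 = 16.4467
  (85 − 94.943757)²/94.943757 = 1.0414
  (170 − 160.056243)²/160.056243 = 0.6178
  (51 − 102.017998)²/102.017998 = 25.5135
  (223 − 171.982002)²/171.982002 = 15.1344
χ² = 27.7259 + 16.4467 + 1.0414 + 0.6178 + 25.5135 + 15.1344 = 86.480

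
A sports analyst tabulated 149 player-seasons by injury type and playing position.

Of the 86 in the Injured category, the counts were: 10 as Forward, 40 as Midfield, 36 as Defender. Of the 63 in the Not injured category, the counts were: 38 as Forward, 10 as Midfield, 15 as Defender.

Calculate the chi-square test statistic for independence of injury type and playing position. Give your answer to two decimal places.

Row totals: 86, 63. Column totals: 48, 50, 51. Grand total N = 149.
Expected counts (row total × column total / N):
  Injured, Forward: 86×48/149 = 27.7047
  Injured, Midfield: 86×50/149 = 28.8591
  Injured, Defender: 86×51/149 = 29.4362
  Not injured, Forward: 63×48/149 = 20.2953
  Not injured, Midfield: 63×50/149 = 21.1409
  Not injured, Defender: 63×51/149 = 21.5638
Contributions (O − E)²/E:
  (10 − 27.7047)²/27.7047 = 11.3142
  (40 − 28.8591)²/28.8591 = 4.3009
  (36 − 29.4362)²/29.4362 = 1.4636
  (38 − 20.2953)²/20.2953 = 15.4448
  (10 − 21.1409)²/21.1409 = 5.8711
  (15 − 21.5638)²/21.5638 = 1.9980
χ² = 11.3142 + 4.3009 + 1.4636 + 15.4448 + 5.8711 + 1.9980 = 40.39

40.39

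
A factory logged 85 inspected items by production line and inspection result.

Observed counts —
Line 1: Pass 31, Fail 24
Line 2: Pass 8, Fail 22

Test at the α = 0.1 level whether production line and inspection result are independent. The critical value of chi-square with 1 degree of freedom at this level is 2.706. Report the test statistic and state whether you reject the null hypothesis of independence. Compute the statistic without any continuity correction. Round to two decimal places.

6.89; reject H₀

Row totals: 55, 30. Column totals: 39, 46. Grand total N = 85.
Expected counts (row total × column total / N):
  Line 1, Pass: 55×39/85 = 25.2353
  Line 1, Fail: 55×46/85 = 29.7647
  Line 2, Pass: 30×39/85 = 13.7647
  Line 2, Fail: 30×46/85 = 16.2353
Contributions (O − E)²/E:
  (31 − 25.2353)²/25.2353 = 1.3169
  (24 − 29.7647)²/29.7647 = 1.1165
  (8 − 13.7647)²/13.7647 = 2.4143
  (22 − 16.2353)²/16.2353 = 2.0469
χ² = 1.3169 + 1.1165 + 2.4143 + 2.0469 = 6.89
df = (2−1)(2−1) = 1. Since 6.89 > 2.706, reject the null hypothesis of independence at α = 0.1.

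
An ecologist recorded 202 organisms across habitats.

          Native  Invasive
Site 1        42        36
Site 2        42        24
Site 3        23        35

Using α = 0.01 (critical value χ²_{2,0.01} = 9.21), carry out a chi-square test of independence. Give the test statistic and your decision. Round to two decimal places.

7.17; fail to reject H₀

Row totals: 78, 66, 58. Column totals: 107, 95. Grand total N = 202.
Expected counts (row total × column total / N):
  Site 1, Native: 78×107/202 = 41.317
  Site 1, Invasive: 78×95/202 = 36.683
  Site 2, Native: 66×107/202 = 34.960
  Site 2, Invasive: 66×95/202 = 31.040
  Site 3, Native: 58×107/202 = 30.723
  Site 3, Invasive: 58×95/202 = 27.277
Contributions (O − E)²/E:
  (42 − 41.317)²/41.317 = 0.0113
  (36 − 36.683)²/36.683 = 0.0127
  (42 − 34.960)²/34.960 = 1.4177
  (24 − 31.040)²/31.040 = 1.5967
  (23 − 30.723)²/30.723 = 1.9414
  (35 − 27.277)²/27.277 = 2.1866
χ² = 0.0113 + 0.0127 + 1.4177 + 1.5967 + 1.9414 + 2.1866 = 7.17
df = (3−1)(2−1) = 2. Since 7.17 < 9.21, fail to reject the null hypothesis of independence at α = 0.01.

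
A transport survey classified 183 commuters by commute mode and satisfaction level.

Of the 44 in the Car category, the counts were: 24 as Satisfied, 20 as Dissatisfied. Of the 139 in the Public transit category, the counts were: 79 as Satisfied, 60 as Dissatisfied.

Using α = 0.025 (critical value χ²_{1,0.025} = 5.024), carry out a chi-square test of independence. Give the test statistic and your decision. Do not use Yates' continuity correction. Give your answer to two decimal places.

Row totals: 44, 139. Column totals: 103, 80. Grand total N = 183.
Expected counts (row total × column total / N):
  Car, Satisfied: 44×103/183 = 24.765
  Car, Dissatisfied: 44×80/183 = 19.235
  Public transit, Satisfied: 139×103/183 = 78.235
  Public transit, Dissatisfied: 139×80/183 = 60.765
Contributions (O − E)²/E:
  (24 − 24.765)²/24.765 = 0.0236
  (20 − 19.235)²/19.235 = 0.0304
  (79 − 78.235)²/78.235 = 0.0075
  (60 − 60.765)²/60.765 = 0.0096
χ² = 0.0236 + 0.0304 + 0.0075 + 0.0096 = 0.07
df = (2−1)(2−1) = 1. Since 0.07 < 5.024, fail to reject the null hypothesis of independence at α = 0.025.

0.07; fail to reject H₀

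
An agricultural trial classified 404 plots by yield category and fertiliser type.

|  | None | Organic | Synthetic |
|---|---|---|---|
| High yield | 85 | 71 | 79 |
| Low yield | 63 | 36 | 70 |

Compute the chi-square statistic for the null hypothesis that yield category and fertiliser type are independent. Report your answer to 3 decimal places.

4.603

Row totals: 235, 169. Column totals: 148, 107, 149. Grand total N = 404.
Expected counts (row total × column total / N):
  High yield, None: 235×148/404 = 86.0891
  High yield, Organic: 235×107/404 = 62.2401
  High yield, Synthetic: 235×149/404 = 86.6708
  Low yield, None: 169×148/404 = 61.9109
  Low yield, Organic: 169×107/404 = 44.7599
  Low yield, Synthetic: 169×149/404 = 62.3292
Contributions (O − E)²/E:
  (85 − 86.0891)²/86.0891 = 0.0138
  (71 − 62.2401)²/62.2401 = 1.2329
  (79 − 86.6708)²/86.6708 = 0.6789
  (63 − 61.9109)²/61.9109 = 0.0192
  (36 − 44.7599)²/44.7599 = 1.7144
  (70 − 62.3292)²/62.3292 = 0.9440
χ² = 0.0138 + 1.2329 + 0.6789 + 0.0192 + 1.7144 + 0.9440 = 4.603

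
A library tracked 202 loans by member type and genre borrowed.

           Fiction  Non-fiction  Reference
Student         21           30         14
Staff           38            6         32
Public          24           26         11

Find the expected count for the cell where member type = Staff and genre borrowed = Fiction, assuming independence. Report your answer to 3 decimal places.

31.228

Row total (Staff) = 76; column total (Fiction) = 83; grand total N = 202.
Expected count = (row total × column total) / N = 76 × 83 / 202 = 31.228.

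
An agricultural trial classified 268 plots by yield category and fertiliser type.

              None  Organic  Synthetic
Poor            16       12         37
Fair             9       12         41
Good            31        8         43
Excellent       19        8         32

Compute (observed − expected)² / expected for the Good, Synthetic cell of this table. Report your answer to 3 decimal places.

0.311

Row total (Good) = 82; column total (Synthetic) = 153; N = 268.
Expected count E = 82 × 153 / 268 = 46.8134.
Contribution = (O − E)²/E = (43 − 46.8134)² / 46.8134 = 0.311.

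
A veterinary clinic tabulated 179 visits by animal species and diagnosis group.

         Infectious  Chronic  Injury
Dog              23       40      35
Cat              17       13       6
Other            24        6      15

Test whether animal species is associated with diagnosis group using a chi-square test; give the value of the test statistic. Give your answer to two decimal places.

Row totals: 98, 36, 45. Column totals: 64, 59, 56. Grand total N = 179.
Expected counts (row total × column total / N):
  Dog, Infectious: 98×64/179 = 35.039
  Dog, Chronic: 98×59/179 = 32.302
  Dog, Injury: 98×56/179 = 30.659
  Cat, Infectious: 36×64/179 = 12.872
  Cat, Chronic: 36×59/179 = 11.866
  Cat, Injury: 36×56/179 = 11.263
  Other, Infectious: 45×64/179 = 16.089
  Other, Chronic: 45×59/179 = 14.832
  Other, Injury: 45×56/179 = 14.078
Contributions (O − E)²/E:
  (23 − 35.039)²/35.039 = 4.1365
  (40 − 32.302)²/32.302 = 1.8345
  (35 − 30.659)²/30.659 = 0.6146
  (17 − 12.872)²/12.872 = 1.3238
  (13 − 11.866)²/11.866 = 0.1084
  (6 − 11.263)²/11.263 = 2.4593
  (24 − 16.089)²/16.089 = 3.8899
  (6 − 14.832)²/14.832 = 5.2592
  (15 − 14.078)²/14.078 = 0.0604
χ² = 4.1365 + 1.8345 + 0.6146 + 1.3238 + 0.1084 + 2.4593 + 3.8899 + 5.2592 + 0.0604 = 19.69

19.69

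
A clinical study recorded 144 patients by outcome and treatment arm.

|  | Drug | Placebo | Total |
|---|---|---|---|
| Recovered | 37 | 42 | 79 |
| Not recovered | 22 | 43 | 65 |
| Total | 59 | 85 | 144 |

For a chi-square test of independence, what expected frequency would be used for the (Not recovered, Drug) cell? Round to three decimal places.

Row total (Not recovered) = 65; column total (Drug) = 59; grand total N = 144.
Expected count = (row total × column total) / N = 65 × 59 / 144 = 26.632.

26.632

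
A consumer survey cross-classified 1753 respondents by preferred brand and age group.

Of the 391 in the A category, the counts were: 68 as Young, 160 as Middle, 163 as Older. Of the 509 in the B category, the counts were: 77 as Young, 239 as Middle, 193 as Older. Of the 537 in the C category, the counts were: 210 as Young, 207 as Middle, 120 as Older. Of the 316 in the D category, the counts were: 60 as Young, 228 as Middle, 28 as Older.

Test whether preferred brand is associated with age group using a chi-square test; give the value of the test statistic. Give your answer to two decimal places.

Row totals: 391, 509, 537, 316. Column totals: 415, 834, 504. Grand total N = 1753.
Expected counts (row total × column total / N):
  A, Young: 391×415/1753 = 92.564
  A, Middle: 391×834/1753 = 186.021
  A, Older: 391×504/1753 = 112.415
  B, Young: 509×415/1753 = 120.499
  B, Middle: 509×834/1753 = 242.160
  B, Older: 509×504/1753 = 146.341
  C, Young: 537×415/1753 = 127.128
  C, Middle: 537×834/1753 = 255.481
  C, Older: 537×504/1753 = 154.391
  D, Young: 316×415/1753 = 74.809
  D, Middle: 316×834/1753 = 150.339
  D, Older: 316×504/1753 = 90.852
Contributions (O − E)²/E:
  (68 − 92.564)²/92.564 = 6.5186
  (160 − 186.021)²/186.021 = 3.6399
  (163 − 112.415)²/112.415 = 22.7625
  (77 − 120.499)²/120.499 = 15.7027
  (239 − 242.160)²/242.160 = 0.0412
  (193 − 146.341)²/146.341 = 14.8766
  (210 − 127.128)²/127.128 = 54.0225
  (207 − 255.481)²/255.481 = 9.1999
  (120 − 154.391)²/154.391 = 7.6607
  (60 − 74.809)²/74.809 = 2.9316
  (228 − 150.339)²/150.339 = 40.1175
  (28 − 90.852)²/90.852 = 43.4814
χ² = 6.5186 + 3.6399 + 22.7625 + 15.7027 + 0.0412 + 14.8766 + 54.0225 + 9.1999 + 7.6607 + 2.9316 + 40.1175 + 43.4814 = 220.96

220.96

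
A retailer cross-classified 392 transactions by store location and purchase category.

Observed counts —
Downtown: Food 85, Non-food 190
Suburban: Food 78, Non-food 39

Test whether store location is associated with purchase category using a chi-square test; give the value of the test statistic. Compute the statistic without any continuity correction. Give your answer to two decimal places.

43.20

Row totals: 275, 117. Column totals: 163, 229. Grand total N = 392.
Expected counts (row total × column total / N):
  Downtown, Food: 275×163/392 = 114.3495
  Downtown, Non-food: 275×229/392 = 160.6505
  Suburban, Food: 117×163/392 = 48.6505
  Suburban, Non-food: 117×229/392 = 68.3495
Contributions (O − E)²/E:
  (85 − 114.3495)²/114.3495 = 7.5330
  (190 − 160.6505)²/160.6505 = 5.3619
  (78 − 48.6505)²/48.6505 = 17.7057
  (39 − 68.3495)²/68.3495 = 12.6028
χ² = 7.5330 + 5.3619 + 17.7057 + 12.6028 = 43.20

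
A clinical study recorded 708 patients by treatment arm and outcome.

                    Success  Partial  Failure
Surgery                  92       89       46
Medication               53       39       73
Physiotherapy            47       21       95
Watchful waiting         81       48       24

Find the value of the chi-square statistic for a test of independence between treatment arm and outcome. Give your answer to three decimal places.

Row totals: 227, 165, 163, 153. Column totals: 273, 197, 238. Grand total N = 708.
Expected counts (row total × column total / N):
  Surgery, Success: 227×273/708 = 87.5297
  Surgery, Partial: 227×197/708 = 63.1624
  Surgery, Failure: 227×238/708 = 76.3079
  Medication, Success: 165×273/708 = 63.6229
  Medication, Partial: 165×197/708 = 45.9110
  Medication, Failure: 165×238/708 = 55.4661
  Physiotherapy, Success: 163×273/708 = 62.8517
  Physiotherapy, Partial: 163×197/708 = 45.3545
  Physiotherapy, Failure: 163×238/708 = 54.7938
  Watchful waiting, Success: 153×273/708 = 58.9958
  Watchful waiting, Partial: 153×197/708 = 42.5720
  Watchful waiting, Failure: 153×238/708 = 51.4322
Contributions (O − E)²/E:
  (92 − 87.5297)²/87.5297 = 0.2283
  (89 − 63.1624)²/63.1624 = 10.5693
  (46 − 76.3079)²/76.3079 = 12.0377
  (53 − 63.6229)²/63.6229 = 1.7737
  (39 − 45.9110)²/45.9110 = 1.0403
  (73 − 55.4661)²/55.4661 = 5.5428
  (47 − 62.8517)²/62.8517 = 3.9979
  (21 − 45.3545)²/45.3545 = 13.0779
  (95 − 54.7938)²/54.7938 = 29.5022
  (81 − 58.9958)²/58.9958 = 8.2071
  (48 − 42.5720)²/42.5720 = 0.6921
  (24 − 51.4322)²/51.4322 = 14.6314
χ² = 0.2283 + 10.5693 + 12.0377 + 1.7737 + 1.0403 + 5.5428 + 3.9979 + 13.0779 + 29.5022 + 8.2071 + 0.6921 + 14.6314 = 101.301

101.301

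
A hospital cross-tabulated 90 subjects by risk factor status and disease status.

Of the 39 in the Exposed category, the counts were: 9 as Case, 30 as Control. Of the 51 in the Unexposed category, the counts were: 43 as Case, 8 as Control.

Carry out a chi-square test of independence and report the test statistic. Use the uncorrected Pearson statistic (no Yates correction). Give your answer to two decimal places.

33.97

Row totals: 39, 51. Column totals: 52, 38. Grand total N = 90.
Expected counts (row total × column total / N):
  Exposed, Case: 39×52/90 = 22.533
  Exposed, Control: 39×38/90 = 16.467
  Unexposed, Case: 51×52/90 = 29.467
  Unexposed, Control: 51×38/90 = 21.533
Contributions (O − E)²/E:
  (9 − 22.533)²/22.533 = 8.1277
  (30 − 16.467)²/16.467 = 11.1218
  (43 − 29.467)²/29.467 = 6.2152
  (8 − 21.533)²/21.533 = 8.5052
χ² = 8.1277 + 11.1218 + 6.2152 + 8.5052 = 33.97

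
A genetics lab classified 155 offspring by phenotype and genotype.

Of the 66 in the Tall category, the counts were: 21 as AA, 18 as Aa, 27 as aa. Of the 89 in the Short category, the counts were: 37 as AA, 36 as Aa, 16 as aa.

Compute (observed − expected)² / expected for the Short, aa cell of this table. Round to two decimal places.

Row total (Short) = 89; column total (aa) = 43; N = 155.
Expected count E = 89 × 43 / 155 = 24.690.
Contribution = (O − E)²/E = (16 − 24.690)² / 24.690 = 3.06.

3.06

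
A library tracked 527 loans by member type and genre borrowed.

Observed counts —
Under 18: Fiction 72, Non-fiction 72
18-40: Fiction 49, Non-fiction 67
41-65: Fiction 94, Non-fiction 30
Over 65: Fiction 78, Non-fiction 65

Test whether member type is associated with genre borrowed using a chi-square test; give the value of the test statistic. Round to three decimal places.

Row totals: 144, 116, 124, 143. Column totals: 293, 234. Grand total N = 527.
Expected counts (row total × column total / N):
  Under 18, Fiction: 144×293/527 = 80.0607
  Under 18, Non-fiction: 144×234/527 = 63.9393
  18-40, Fiction: 116×293/527 = 64.4934
  18-40, Non-fiction: 116×234/527 = 51.5066
  41-65, Fiction: 124×293/527 = 68.9412
  41-65, Non-fiction: 124×234/527 = 55.0588
  Over 65, Fiction: 143×293/527 = 79.5047
  Over 65, Non-fiction: 143×234/527 = 63.4953
Contributions (O − E)²/E:
  (72 − 80.0607)²/80.0607 = 0.8116
  (72 − 63.9393)²/63.9393 = 1.0162
  (49 − 64.4934)²/64.4934 = 3.7220
  (67 − 51.5066)²/51.5066 = 4.6605
  (94 − 68.9412)²/68.9412 = 9.1084
  (30 − 55.0588)²/55.0588 = 11.4050
  (78 − 79.5047)²/79.5047 = 0.0285
  (65 − 63.4953)²/63.4953 = 0.0357
χ² = 0.8116 + 1.0162 + 3.7220 + 4.6605 + 9.1084 + 11.4050 + 0.0285 + 0.0357 = 30.788

30.788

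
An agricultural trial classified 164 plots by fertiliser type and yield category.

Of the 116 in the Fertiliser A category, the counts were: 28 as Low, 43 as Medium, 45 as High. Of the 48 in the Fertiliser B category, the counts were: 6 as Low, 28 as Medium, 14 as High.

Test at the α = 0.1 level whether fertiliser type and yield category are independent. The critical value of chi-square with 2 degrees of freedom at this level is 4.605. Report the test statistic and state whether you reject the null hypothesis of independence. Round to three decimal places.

6.639; reject H₀

Row totals: 116, 48. Column totals: 34, 71, 59. Grand total N = 164.
Expected counts (row total × column total / N):
  Fertiliser A, Low: 116×34/164 = 24.0488
  Fertiliser A, Medium: 116×71/164 = 50.2195
  Fertiliser A, High: 116×59/164 = 41.7317
  Fertiliser B, Low: 48×34/164 = 9.9512
  Fertiliser B, Medium: 48×71/164 = 20.7805
  Fertiliser B, High: 48×59/164 = 17.2683
Contributions (O − E)²/E:
  (28 − 24.0488)²/24.0488 = 0.6492
  (43 − 50.2195)²/50.2195 = 1.0379
  (45 − 41.7317)²/41.7317 = 0.2560
  (6 − 9.9512)²/9.9512 = 1.5689
  (28 − 20.7805)²/20.7805 = 2.5082
  (14 − 17.2683)²/17.2683 = 0.6186
χ² = 0.6492 + 1.0379 + 0.2560 + 1.5689 + 2.5082 + 0.6186 = 6.639
df = (2−1)(3−1) = 2. Since 6.639 > 4.605, reject the null hypothesis of independence at α = 0.1.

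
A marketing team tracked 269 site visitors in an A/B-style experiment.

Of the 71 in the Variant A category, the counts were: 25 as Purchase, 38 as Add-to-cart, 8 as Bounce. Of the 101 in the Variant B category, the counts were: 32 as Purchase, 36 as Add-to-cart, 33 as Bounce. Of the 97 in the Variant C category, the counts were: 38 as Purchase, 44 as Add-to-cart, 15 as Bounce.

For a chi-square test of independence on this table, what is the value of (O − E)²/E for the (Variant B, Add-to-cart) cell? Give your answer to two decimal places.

1.56

Row total (Variant B) = 101; column total (Add-to-cart) = 118; N = 269.
Expected count E = 101 × 118 / 269 = 44.305.
Contribution = (O − E)²/E = (36 − 44.305)² / 44.305 = 1.56.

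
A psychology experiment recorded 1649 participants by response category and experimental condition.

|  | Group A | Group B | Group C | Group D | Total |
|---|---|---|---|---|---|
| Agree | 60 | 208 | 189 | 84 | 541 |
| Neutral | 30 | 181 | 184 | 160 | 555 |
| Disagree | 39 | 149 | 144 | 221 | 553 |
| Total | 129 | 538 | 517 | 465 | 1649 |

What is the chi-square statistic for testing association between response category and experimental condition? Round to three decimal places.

88.839

Grand total N = 1649.
Expected counts (row total × column total / N):
  Agree, Group A: 541×129/1649 = 42.3220
  Agree, Group B: 541×538/1649 = 176.5058
  Agree, Group C: 541×517/1649 = 169.6161
  Agree, Group D: 541×465/1649 = 152.5561
  Neutral, Group A: 555×129/1649 = 43.4172
  Neutral, Group B: 555×538/1649 = 181.0734
  Neutral, Group C: 555×517/1649 = 174.0055
  Neutral, Group D: 555×465/1649 = 156.5039
  Disagree, Group A: 553×129/1649 = 43.2608
  Disagree, Group B: 553×538/1649 = 180.4209
  Disagree, Group C: 553×517/1649 = 173.3784
  Disagree, Group D: 553×465/1649 = 155.9400
Contributions (O − E)²/E:
  (60 − 42.3220)²/42.3220 = 7.3841
  (208 − 176.5058)²/176.5058 = 5.6196
  (189 − 169.6161)²/169.6161 = 2.2152
  (84 − 152.5561)²/152.5561 = 30.8079
  (30 − 43.4172)²/43.4172 = 4.1463
  (181 − 181.0734)²/181.0734 = 0.0000
  (184 − 174.0055)²/174.0055 = 0.5741
  (160 − 156.5039)²/156.5039 = 0.0781
  (39 − 43.2608)²/43.2608 = 0.4197
  (149 − 180.4209)²/180.4209 = 5.4721
  (144 − 173.3784)²/173.3784 = 4.9781
  (221 − 155.9400)²/155.9400 = 27.1438
χ² = 7.3841 + 5.6196 + 2.2152 + 30.8079 + 4.1463 + 0.0000 + 0.5741 + 0.0781 + 0.4197 + 5.4721 + 4.9781 + 27.1438 = 88.839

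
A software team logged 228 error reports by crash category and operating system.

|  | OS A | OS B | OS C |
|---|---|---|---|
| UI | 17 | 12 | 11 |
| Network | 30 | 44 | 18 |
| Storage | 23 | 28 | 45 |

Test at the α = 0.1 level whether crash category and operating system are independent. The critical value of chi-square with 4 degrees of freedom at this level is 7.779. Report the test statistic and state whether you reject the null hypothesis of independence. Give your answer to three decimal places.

Row totals: 40, 92, 96. Column totals: 70, 84, 74. Grand total N = 228.
Expected counts (row total × column total / N):
  UI, OS A: 40×70/228 = 12.2807
  UI, OS B: 40×84/228 = 14.7368
  UI, OS C: 40×74/228 = 12.9825
  Network, OS A: 92×70/228 = 28.2456
  Network, OS B: 92×84/228 = 33.8947
  Network, OS C: 92×74/228 = 29.8596
  Storage, OS A: 96×70/228 = 29.4737
  Storage, OS B: 96×84/228 = 35.3684
  Storage, OS C: 96×74/228 = 31.1579
Contributions (O − E)²/E:
  (17 − 12.2807)²/12.2807 = 1.8136
  (12 − 14.7368)²/14.7368 = 0.5083
  (11 − 12.9825)²/12.9825 = 0.3027
  (30 − 28.2456)²/28.2456 = 0.1090
  (44 − 33.8947)²/33.8947 = 3.0128
  (18 − 29.8596)²/29.8596 = 4.7104
  (23 − 29.4737)²/29.4737 = 1.4219
  (28 − 35.3684)²/35.3684 = 1.5351
  (45 − 31.1579)²/31.1579 = 6.1494
χ² = 1.8136 + 0.5083 + 0.3027 + 0.1090 + 3.0128 + 4.7104 + 1.4219 + 1.5351 + 6.1494 = 19.563
df = (3−1)(3−1) = 4. Since 19.563 > 7.779, reject the null hypothesis of independence at α = 0.1.

19.563; reject H₀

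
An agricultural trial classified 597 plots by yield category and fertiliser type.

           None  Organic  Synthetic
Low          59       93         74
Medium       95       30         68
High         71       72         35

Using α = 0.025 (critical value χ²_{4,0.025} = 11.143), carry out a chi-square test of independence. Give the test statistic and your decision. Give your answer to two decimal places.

Row totals: 226, 193, 178. Column totals: 225, 195, 177. Grand total N = 597.
Expected counts (row total × column total / N):
  Low, None: 226×225/597 = 85.176
  Low, Organic: 226×195/597 = 73.819
  Low, Synthetic: 226×177/597 = 67.005
  Medium, None: 193×225/597 = 72.739
  Medium, Organic: 193×195/597 = 63.040
  Medium, Synthetic: 193×177/597 = 57.221
  High, None: 178×225/597 = 67.085
  High, Organic: 178×195/597 = 58.141
  High, Synthetic: 178×177/597 = 52.774
Contributions (O − E)²/E:
  (59 − 85.176)²/85.176 = 8.0443
  (93 − 73.819)²/73.819 = 4.9840
  (74 − 67.005)²/67.005 = 0.7302
  (95 − 72.739)²/72.739 = 6.8127
  (30 − 63.040)²/63.040 = 17.3166
  (68 − 57.221)²/57.221 = 2.0305
  (71 − 67.085)²/67.085 = 0.2285
  (72 − 58.141)²/58.141 = 3.3036
  (35 − 52.774)²/52.774 = 5.9862
χ² = 8.0443 + 4.9840 + 0.7302 + 6.8127 + 17.3166 + 2.0305 + 0.2285 + 3.3036 + 5.9862 = 49.44
df = (3−1)(3−1) = 4. Since 49.44 > 11.143, reject the null hypothesis of independence at α = 0.025.

49.44; reject H₀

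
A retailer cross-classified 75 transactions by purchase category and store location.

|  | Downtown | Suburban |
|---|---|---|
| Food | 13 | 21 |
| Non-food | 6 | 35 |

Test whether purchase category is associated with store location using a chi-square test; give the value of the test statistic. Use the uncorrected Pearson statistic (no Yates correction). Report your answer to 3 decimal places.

Row totals: 34, 41. Column totals: 19, 56. Grand total N = 75.
Expected counts (row total × column total / N):
  Food, Downtown: 34×19/75 = 8.6133
  Food, Suburban: 34×56/75 = 25.3867
  Non-food, Downtown: 41×19/75 = 10.3867
  Non-food, Suburban: 41×56/75 = 30.6133
Contributions (O − E)²/E:
  (13 − 8.6133)²/8.6133 = 2.2341
  (21 − 25.3867)²/25.3867 = 0.7580
  (6 − 10.3867)²/10.3867 = 1.8527
  (35 − 30.6133)²/30.6133 = 0.6286
χ² = 2.2341 + 0.7580 + 1.8527 + 0.6286 = 5.473

5.473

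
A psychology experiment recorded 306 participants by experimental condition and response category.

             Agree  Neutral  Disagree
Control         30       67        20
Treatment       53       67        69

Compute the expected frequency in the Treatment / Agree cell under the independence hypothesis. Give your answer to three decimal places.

51.265

Row total (Treatment) = 189; column total (Agree) = 83; grand total N = 306.
Expected count = (row total × column total) / N = 189 × 83 / 306 = 51.265.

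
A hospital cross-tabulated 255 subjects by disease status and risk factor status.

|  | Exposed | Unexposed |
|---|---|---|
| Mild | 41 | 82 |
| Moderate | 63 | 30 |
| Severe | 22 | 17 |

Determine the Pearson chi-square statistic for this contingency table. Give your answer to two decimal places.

Row totals: 123, 93, 39. Column totals: 126, 129. Grand total N = 255.
Expected counts (row total × column total / N):
  Mild, Exposed: 123×126/255 = 60.7765
  Mild, Unexposed: 123×129/255 = 62.2235
  Moderate, Exposed: 93×126/255 = 45.9529
  Moderate, Unexposed: 93×129/255 = 47.0471
  Severe, Exposed: 39×126/255 = 19.2706
  Severe, Unexposed: 39×129/255 = 19.7294
Contributions (O − E)²/E:
  (41 − 60.7765)²/60.7765 = 6.4352
  (82 − 62.2235)²/62.2235 = 6.2856
  (63 − 45.9529)²/45.9529 = 6.3239
  (30 − 47.0471)²/47.0471 = 6.1769
  (22 − 19.2706)²/19.2706 = 0.3866
  (17 − 19.7294)²/19.7294 = 0.3776
χ² = 6.4352 + 6.2856 + 6.3239 + 6.1769 + 0.3866 + 0.3776 = 25.99

25.99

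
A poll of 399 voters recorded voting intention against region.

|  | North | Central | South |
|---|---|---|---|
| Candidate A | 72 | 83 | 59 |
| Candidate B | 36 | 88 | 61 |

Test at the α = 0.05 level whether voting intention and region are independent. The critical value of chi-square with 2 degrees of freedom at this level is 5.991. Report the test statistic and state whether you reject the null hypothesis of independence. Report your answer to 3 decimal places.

Row totals: 214, 185. Column totals: 108, 171, 120. Grand total N = 399.
Expected counts (row total × column total / N):
  Candidate A, North: 214×108/399 = 57.9248
  Candidate A, Central: 214×171/399 = 91.7143
  Candidate A, South: 214×120/399 = 64.3609
  Candidate B, North: 185×108/399 = 50.0752
  Candidate B, Central: 185×171/399 = 79.2857
  Candidate B, South: 185×120/399 = 55.6391
Contributions (O − E)²/E:
  (72 − 57.9248)²/57.9248 = 3.4201
  (83 − 91.7143)²/91.7143 = 0.8280
  (59 − 64.3609)²/64.3609 = 0.4465
  (36 − 50.0752)²/50.0752 = 3.9563
  (88 − 79.2857)²/79.2857 = 0.9578
  (61 − 55.6391)²/55.6391 = 0.5165
χ² = 3.4201 + 0.8280 + 0.4465 + 3.9563 + 0.9578 + 0.5165 = 10.125
df = (2−1)(3−1) = 2. Since 10.125 > 5.991, reject the null hypothesis of independence at α = 0.05.

10.125; reject H₀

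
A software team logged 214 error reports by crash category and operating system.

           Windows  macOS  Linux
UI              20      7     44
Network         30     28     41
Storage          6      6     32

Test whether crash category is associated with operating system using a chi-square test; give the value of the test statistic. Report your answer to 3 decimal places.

Row totals: 71, 99, 44. Column totals: 56, 41, 117. Grand total N = 214.
Expected counts (row total × column total / N):
  UI, Windows: 71×56/214 = 18.5794
  UI, macOS: 71×41/214 = 13.6028
  UI, Linux: 71×117/214 = 38.8178
  Network, Windows: 99×56/214 = 25.9065
  Network, macOS: 99×41/214 = 18.9673
  Network, Linux: 99×117/214 = 54.1262
  Storage, Windows: 44×56/214 = 11.5140
  Storage, macOS: 44×41/214 = 8.4299
  Storage, Linux: 44×117/214 = 24.0561
Contributions (O − E)²/E:
  (20 − 18.5794)²/18.5794 = 0.1086
  (7 − 13.6028)²/13.6028 = 3.2050
  (44 − 38.8178)²/38.8178 = 0.6918
  (30 − 25.9065)²/25.9065 = 0.6468
  (28 − 18.9673)²/18.9673 = 4.3016
  (41 − 54.1262)²/54.1262 = 3.1832
  (6 − 11.5140)²/11.5140 = 2.6406
  (6 − 8.4299)²/8.4299 = 0.7004
  (32 − 24.0561)²/24.0561 = 2.6233
χ² = 0.1086 + 3.2050 + 0.6918 + 0.6468 + 4.3016 + 3.1832 + 2.6406 + 0.7004 + 2.6233 = 18.101

18.101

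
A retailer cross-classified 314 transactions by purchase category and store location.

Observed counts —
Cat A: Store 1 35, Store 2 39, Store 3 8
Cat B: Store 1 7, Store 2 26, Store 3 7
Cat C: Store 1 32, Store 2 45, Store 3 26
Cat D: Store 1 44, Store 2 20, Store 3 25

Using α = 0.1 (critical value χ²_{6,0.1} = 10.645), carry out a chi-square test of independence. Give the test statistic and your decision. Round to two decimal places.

31.49; reject H₀

Row totals: 82, 40, 103, 89. Column totals: 118, 130, 66. Grand total N = 314.
Expected counts (row total × column total / N):
  Cat A, Store 1: 82×118/314 = 30.815
  Cat A, Store 2: 82×130/314 = 33.949
  Cat A, Store 3: 82×66/314 = 17.236
  Cat B, Store 1: 40×118/314 = 15.032
  Cat B, Store 2: 40×130/314 = 16.561
  Cat B, Store 3: 40×66/314 = 8.408
  Cat C, Store 1: 103×118/314 = 38.707
  Cat C, Store 2: 103×130/314 = 42.643
  Cat C, Store 3: 103×66/314 = 21.650
  Cat D, Store 1: 89×118/314 = 33.446
  Cat D, Store 2: 89×130/314 = 36.847
  Cat D, Store 3: 89×66/314 = 18.707
Contributions (O − E)²/E:
  (35 − 30.815)²/30.815 = 0.5684
  (39 − 33.949)²/33.949 = 0.7515
  (8 − 17.236)²/17.236 = 4.9492
  (7 − 15.032)²/15.032 = 4.2917
  (26 − 16.561)²/16.561 = 5.3798
  (7 − 8.408)²/8.408 = 0.2358
  (32 − 38.707)²/38.707 = 1.1622
  (45 − 42.643)²/42.643 = 0.1303
  (26 − 21.650)²/21.650 = 0.8740
  (44 − 33.446)²/33.446 = 3.3304
  (20 − 36.847)²/36.847 = 7.7027
  (25 − 18.707)²/18.707 = 2.1170
χ² = 0.5684 + 0.7515 + 4.9492 + 4.2917 + 5.3798 + 0.2358 + 1.1622 + 0.1303 + 0.8740 + 3.3304 + 7.7027 + 2.1170 = 31.49
df = (4−1)(3−1) = 6. Since 31.49 > 10.645, reject the null hypothesis of independence at α = 0.1.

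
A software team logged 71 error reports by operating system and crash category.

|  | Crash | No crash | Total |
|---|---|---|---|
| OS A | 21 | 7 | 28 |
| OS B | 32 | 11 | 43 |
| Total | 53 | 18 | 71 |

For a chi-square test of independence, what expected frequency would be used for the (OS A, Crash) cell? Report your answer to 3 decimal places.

20.901

Row total (OS A) = 28; column total (Crash) = 53; grand total N = 71.
Expected count = (row total × column total) / N = 28 × 53 / 71 = 20.901.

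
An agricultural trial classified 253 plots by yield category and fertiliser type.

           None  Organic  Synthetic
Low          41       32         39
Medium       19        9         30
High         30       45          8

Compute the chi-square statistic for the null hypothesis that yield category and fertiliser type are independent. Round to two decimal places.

38.09

Row totals: 112, 58, 83. Column totals: 90, 86, 77. Grand total N = 253.
Expected counts (row total × column total / N):
  Low, None: 112×90/253 = 39.842
  Low, Organic: 112×86/253 = 38.071
  Low, Synthetic: 112×77/253 = 34.087
  Medium, None: 58×90/253 = 20.632
  Medium, Organic: 58×86/253 = 19.715
  Medium, Synthetic: 58×77/253 = 17.652
  High, None: 83×90/253 = 29.526
  High, Organic: 83×86/253 = 28.213
  High, Synthetic: 83×77/253 = 25.261
Contributions (O − E)²/E:
  (41 − 39.842)²/39.842 = 0.0337
  (32 − 38.071)²/38.071 = 0.9681
  (39 − 34.087)²/34.087 = 0.7081
  (19 − 20.632)²/20.632 = 0.1291
  (9 − 19.715)²/19.715 = 5.8235
  (30 − 17.652)²/17.652 = 8.6377
  (30 − 29.526)²/29.526 = 0.0076
  (45 − 28.213)²/28.213 = 9.9884
  (8 − 25.261)²/25.261 = 11.7945
χ² = 0.0337 + 0.9681 + 0.7081 + 0.1291 + 5.8235 + 8.6377 + 0.0076 + 9.9884 + 11.7945 = 38.09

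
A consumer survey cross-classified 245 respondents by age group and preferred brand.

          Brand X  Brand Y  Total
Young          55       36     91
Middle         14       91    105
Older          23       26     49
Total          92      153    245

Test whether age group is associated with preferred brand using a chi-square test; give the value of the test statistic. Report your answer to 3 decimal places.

Grand total N = 245.
Expected counts (row total × column total / N):
  Young, Brand X: 91×92/245 = 34.1714
  Young, Brand Y: 91×153/245 = 56.8286
  Middle, Brand X: 105×92/245 = 39.4286
  Middle, Brand Y: 105×153/245 = 65.5714
  Older, Brand X: 49×92/245 = 18.4000
  Older, Brand Y: 49×153/245 = 30.6000
Contributions (O − E)²/E:
  (55 − 34.1714)²/34.1714 = 12.6957
  (36 − 56.8286)²/56.8286 = 7.6340
  (14 − 39.4286)²/39.4286 = 16.3996
  (91 − 65.5714)²/65.5714 = 9.8612
  (23 − 18.4000)²/18.4000 = 1.1500
  (26 − 30.6000)²/30.6000 = 0.6915
χ² = 12.6957 + 7.6340 + 16.3996 + 9.8612 + 1.1500 + 0.6915 = 48.432

48.432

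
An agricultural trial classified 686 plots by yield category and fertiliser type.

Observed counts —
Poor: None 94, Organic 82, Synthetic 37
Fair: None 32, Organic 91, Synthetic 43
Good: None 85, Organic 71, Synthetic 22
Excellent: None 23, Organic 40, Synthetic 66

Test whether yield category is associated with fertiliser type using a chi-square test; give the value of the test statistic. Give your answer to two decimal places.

100.55

Row totals: 213, 166, 178, 129. Column totals: 234, 284, 168. Grand total N = 686.
Expected counts (row total × column total / N):
  Poor, None: 213×234/686 = 72.656
  Poor, Organic: 213×284/686 = 88.181
  Poor, Synthetic: 213×168/686 = 52.163
  Fair, None: 166×234/686 = 56.624
  Fair, Organic: 166×284/686 = 68.723
  Fair, Synthetic: 166×168/686 = 40.653
  Good, None: 178×234/686 = 60.717
  Good, Organic: 178×284/686 = 73.691
  Good, Synthetic: 178×168/686 = 43.592
  Excellent, None: 129×234/686 = 44.003
  Excellent, Organic: 129×284/686 = 53.405
  Excellent, Synthetic: 129×168/686 = 31.592
Contributions (O − E)²/E:
  (94 − 72.656)²/72.656 = 6.2702
  (82 − 88.181)²/88.181 = 0.4333
  (37 − 52.163)²/52.163 = 4.4077
  (32 − 56.624)²/56.624 = 10.7082
  (91 − 68.723)²/68.723 = 7.2212
  (43 − 40.653)²/40.653 = 0.1355
  (85 − 60.717)²/60.717 = 9.7117
  (71 − 73.691)²/73.691 = 0.0983
  (22 − 43.592)²/43.592 = 10.6950
  (23 − 44.003)²/44.003 = 10.0249
  (40 − 53.405)²/53.405 = 3.3647
  (66 − 31.592)²/31.592 = 37.4750
χ² = 6.2702 + 0.4333 + 4.4077 + 10.7082 + 7.2212 + 0.1355 + 9.7117 + 0.0983 + 10.6950 + 10.0249 + 3.3647 + 37.4750 = 100.55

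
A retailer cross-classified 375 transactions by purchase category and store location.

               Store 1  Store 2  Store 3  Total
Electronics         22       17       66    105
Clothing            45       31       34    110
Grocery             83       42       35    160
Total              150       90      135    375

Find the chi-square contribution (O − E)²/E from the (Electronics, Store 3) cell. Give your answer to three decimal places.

Row total (Electronics) = 105; column total (Store 3) = 135; N = 375.
Expected count E = 105 × 135 / 375 = 37.8000.
Contribution = (O − E)²/E = (66 − 37.8000)² / 37.8000 = 21.038.

21.038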